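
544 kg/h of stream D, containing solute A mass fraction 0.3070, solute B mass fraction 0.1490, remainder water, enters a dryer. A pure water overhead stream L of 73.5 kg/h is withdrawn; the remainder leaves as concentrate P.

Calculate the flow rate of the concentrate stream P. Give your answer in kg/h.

Concentrate = 544 − 73.5 = 470.5 kg/h.

470.5 kg/h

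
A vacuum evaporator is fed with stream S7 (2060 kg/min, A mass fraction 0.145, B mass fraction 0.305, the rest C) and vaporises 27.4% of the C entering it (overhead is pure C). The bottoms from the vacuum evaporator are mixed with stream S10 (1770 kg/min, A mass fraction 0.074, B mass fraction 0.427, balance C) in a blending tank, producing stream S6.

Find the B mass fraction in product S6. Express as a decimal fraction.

Vapour removed = 0.274×0.550×2060 = 310.44 kg/min; concentrate = 1749.6 kg/min.
B reaching the mixer = 628.3 (from concentrate) + 1770×0.427 = 1384.1 kg/min.
Product flow = 1749.6 + 1770 = 3519.6 kg/min; B fraction = 0.393.

0.393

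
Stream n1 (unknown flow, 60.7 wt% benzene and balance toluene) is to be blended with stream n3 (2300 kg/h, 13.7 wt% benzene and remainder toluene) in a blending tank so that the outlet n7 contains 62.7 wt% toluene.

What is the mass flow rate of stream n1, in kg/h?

2320 kg/h

Let n1 be the unknown flow. Total out = 2300 + n1.
toluene balance: 1984.9 + 0.393·n1 = 0.627·(2300 + n1)
(0.393 − 0.627)·n1 = 0.627×2300 − 1984.9 = -542.8
n1 = -542.8 / -0.234 = 2319.7 kg/h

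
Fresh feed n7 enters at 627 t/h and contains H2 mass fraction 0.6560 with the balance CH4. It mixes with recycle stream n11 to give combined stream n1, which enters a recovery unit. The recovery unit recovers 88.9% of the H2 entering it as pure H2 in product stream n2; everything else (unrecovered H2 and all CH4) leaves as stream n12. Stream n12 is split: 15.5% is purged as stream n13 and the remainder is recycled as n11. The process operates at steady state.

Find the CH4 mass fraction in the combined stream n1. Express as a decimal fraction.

0.7540

CH4 enters only via n7 and leaves only via the purge: 627×0.344 = 0.155×(CH4 in n12), and the recovery unit passes all CH4, so CH4 in n1 = CH4 in n12 = 1391.5 t/h.
H2 in n1: m_A = 627×0.656 + (1−0.155)·(1−0.889)·m_A, so m_A = 411.31/0.9062 = 453.88 t/h.
n1 = 453.88 + 1391.5 = 1845.4 t/h.
CH4 fraction in n1 = 1391.5/1845.4 = 0.7540.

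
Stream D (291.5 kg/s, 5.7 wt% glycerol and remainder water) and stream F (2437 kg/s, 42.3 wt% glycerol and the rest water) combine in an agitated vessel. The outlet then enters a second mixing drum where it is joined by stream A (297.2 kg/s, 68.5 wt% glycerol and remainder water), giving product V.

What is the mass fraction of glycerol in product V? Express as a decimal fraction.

Overall, product flow = 3025.7 kg/s.
glycerol in = 291.5×0.057 + 2437×0.423 + 297.2×0.685 = 1251 kg/s.
glycerol fraction in V = 0.413.

0.413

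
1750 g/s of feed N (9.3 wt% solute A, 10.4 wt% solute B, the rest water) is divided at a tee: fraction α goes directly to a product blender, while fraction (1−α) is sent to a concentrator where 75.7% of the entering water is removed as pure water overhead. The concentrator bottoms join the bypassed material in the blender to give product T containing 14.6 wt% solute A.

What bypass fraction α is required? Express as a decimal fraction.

All 1750×0.093 = 162.75 g/s of solute A reaches T, so T = 162.75/0.146 = 1114.7 g/s and vapour = 635.27 g/s.
The evaporator receives (1−α)·1750 of feed at 0.803 water and removes 0.757 of that water:
0.757×0.803×(1−α)×1750 = 635.27
(1−α) = 635.27/1063.8 = 0.5972;  α = 0.4028.

0.403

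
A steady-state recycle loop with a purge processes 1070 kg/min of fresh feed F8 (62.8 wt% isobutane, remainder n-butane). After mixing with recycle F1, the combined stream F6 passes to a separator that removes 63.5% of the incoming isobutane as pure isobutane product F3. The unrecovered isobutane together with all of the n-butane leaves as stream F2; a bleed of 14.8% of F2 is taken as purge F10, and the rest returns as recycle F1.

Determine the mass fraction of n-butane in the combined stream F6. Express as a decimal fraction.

0.7339

n-butane enters only via F8 and leaves only via the purge: 1070×0.372 = 0.148×(n-butane in F2), and the separator passes all n-butane, so n-butane in F6 = n-butane in F2 = 2689.5 kg/min.
isobutane in F6: m_A = 1070×0.628 + (1−0.148)·(1−0.635)·m_A, so m_A = 671.96/0.6890 = 975.24 kg/min.
F6 = 975.24 + 2689.5 = 3664.7 kg/min.
n-butane fraction in F6 = 2689.5/3664.7 = 0.7339.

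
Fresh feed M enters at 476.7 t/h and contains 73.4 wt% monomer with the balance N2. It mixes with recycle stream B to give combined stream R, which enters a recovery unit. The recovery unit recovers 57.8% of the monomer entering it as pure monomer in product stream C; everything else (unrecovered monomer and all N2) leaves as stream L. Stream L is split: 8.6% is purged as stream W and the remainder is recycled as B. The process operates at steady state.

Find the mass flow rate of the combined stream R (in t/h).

N2 enters only via M and leaves only via the purge: 476.7×0.266 = 0.086×(N2 in L), and the recovery unit passes all N2, so N2 in R = N2 in L = 1474.4 t/h.
monomer in R: m_A = 476.7×0.734 + (1−0.086)·(1−0.578)·m_A, so m_A = 349.9/0.6143 = 569.6 t/h.
R = 569.6 + 1474.4 = 2044 t/h.

2044 t/h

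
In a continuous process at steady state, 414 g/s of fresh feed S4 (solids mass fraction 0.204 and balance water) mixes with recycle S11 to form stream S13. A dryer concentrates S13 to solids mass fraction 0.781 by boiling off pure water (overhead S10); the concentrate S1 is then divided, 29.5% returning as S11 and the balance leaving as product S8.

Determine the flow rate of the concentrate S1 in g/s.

153.4 g/s

Overall solids balance (none leaves overhead): solids in fresh feed = solids in product, i.e. 414×0.204 = (1−0.295)·S1·0.781.
S1 = 84.456/(0.781×0.705) = 153.39 g/s.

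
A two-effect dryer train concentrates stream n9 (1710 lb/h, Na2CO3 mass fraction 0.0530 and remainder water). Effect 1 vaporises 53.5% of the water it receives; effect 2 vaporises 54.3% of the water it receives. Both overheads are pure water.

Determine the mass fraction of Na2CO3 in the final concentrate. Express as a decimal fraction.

water in feed = 1710×0.947 = 1619.4 lb/h.
After stage 1: water left = (1−0.535)×1619.4 = 753.01; stream total = 843.64 lb/h.
After stage 2: water left = (1−0.543)×753.01 = 344.12; final concentrate = 434.75 lb/h.
Na2CO3 fraction = 90.63/434.75 = 0.2085.

0.2085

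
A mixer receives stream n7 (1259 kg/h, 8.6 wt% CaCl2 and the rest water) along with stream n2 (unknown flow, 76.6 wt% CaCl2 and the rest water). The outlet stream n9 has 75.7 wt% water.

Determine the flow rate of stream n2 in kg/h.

Let n2 be the unknown flow. Total out = 1259 + n2.
water balance: 1150.7 + 0.234·n2 = 0.757·(1259 + n2)
(0.234 − 0.757)·n2 = 0.757×1259 − 1150.7 = -197.66
n2 = -197.66 / -0.523 = 377.94 kg/h

377.9 kg/h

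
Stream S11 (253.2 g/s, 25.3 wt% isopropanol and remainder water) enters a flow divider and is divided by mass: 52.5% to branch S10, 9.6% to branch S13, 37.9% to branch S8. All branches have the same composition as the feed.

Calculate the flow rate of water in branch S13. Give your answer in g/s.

Branch S13 total = 0.096×253.2 = 24.307 g/s.
water in S13 = 0.747×24.307 = 18.157 g/s.

18.16 g/s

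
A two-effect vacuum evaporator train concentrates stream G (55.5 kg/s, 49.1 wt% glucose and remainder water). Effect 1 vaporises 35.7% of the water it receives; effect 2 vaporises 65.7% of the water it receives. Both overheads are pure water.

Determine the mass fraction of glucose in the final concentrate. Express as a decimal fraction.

0.814

water in feed = 55.5×0.509 = 28.25 kg/s.
After stage 1: water left = (1−0.357)×28.25 = 18.164; stream total = 45.415 kg/s.
After stage 2: water left = (1−0.657)×18.164 = 6.2304; final concentrate = 33.481 kg/s.
glucose fraction = 27.25/33.481 = 0.814.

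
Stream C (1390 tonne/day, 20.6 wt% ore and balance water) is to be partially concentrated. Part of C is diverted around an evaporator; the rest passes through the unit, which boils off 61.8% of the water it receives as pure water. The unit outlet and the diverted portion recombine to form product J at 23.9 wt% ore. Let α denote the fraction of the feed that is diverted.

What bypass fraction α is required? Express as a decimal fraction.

All 1390×0.206 = 286.34 tonne/day of ore reaches J, so J = 286.34/0.239 = 1198.1 tonne/day and vapour = 191.92 tonne/day.
The evaporator receives (1−α)·1390 of feed at 0.794 water and removes 0.618 of that water:
0.618×0.794×(1−α)×1390 = 191.92
(1−α) = 191.92/682.06 = 0.2814;  α = 0.7186.

0.719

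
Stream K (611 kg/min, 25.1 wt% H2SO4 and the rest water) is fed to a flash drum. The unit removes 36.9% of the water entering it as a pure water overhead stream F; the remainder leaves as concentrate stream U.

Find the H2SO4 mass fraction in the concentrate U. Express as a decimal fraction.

0.347

H2SO4 is not removed: 611×0.251 = 153.36 kg/min of H2SO4 enters U.
water entering = 611×0.749 = 457.64 kg/min; overhead removed = 0.369×457.64 = 168.87 kg/min.
Concentrate = 611 − 168.87 = 442.13 kg/min.
Mass fraction = 153.36/442.13 = 0.347.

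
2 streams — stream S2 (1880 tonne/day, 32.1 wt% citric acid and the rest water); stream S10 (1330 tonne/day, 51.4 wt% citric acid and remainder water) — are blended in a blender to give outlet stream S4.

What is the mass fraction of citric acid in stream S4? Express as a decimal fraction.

0.401

Total flow out = 1880 + 1330 = 3210 tonne/day.
citric acid in = 1880×0.321 + 1330×0.514 = 1287.1 tonne/day.
citric acid mass fraction in S4 = 1287.1/3210 = 0.401.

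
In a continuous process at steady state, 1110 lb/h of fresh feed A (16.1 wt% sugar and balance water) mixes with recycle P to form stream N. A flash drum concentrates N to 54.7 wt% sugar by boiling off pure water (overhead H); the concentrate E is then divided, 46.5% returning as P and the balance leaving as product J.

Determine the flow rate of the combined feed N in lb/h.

Overall sugar balance (none leaves overhead): sugar in fresh feed = sugar in product, i.e. 1110×0.161 = (1−0.465)·E·0.547.
E = 178.71/(0.547×0.535) = 610.67 lb/h.
Recycle P = 0.465×610.67 = 283.96 lb/h.
Combined feed N = 1110 + 283.96 = 1394 lb/h.

1394 lb/h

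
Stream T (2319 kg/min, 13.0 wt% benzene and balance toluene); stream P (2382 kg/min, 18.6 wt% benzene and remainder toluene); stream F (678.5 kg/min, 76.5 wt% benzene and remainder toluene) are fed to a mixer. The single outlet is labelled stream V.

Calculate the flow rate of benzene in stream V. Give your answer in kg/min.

1264 kg/min

benzene out = benzene in = 2319×0.130 + 2382×0.186 + 678.5×0.765 = 1263.6 kg/min.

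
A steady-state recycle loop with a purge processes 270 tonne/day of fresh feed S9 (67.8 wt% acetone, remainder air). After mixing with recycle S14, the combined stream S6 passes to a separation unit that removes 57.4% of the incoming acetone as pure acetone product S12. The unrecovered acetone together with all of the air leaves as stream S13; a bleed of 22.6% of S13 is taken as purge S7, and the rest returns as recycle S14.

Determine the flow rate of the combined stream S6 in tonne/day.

air enters only via S9 and leaves only via the purge: 270×0.322 = 0.226×(air in S13), and the separation unit passes all air, so air in S6 = air in S13 = 384.69 tonne/day.
acetone in S6: m_A = 270×0.678 + (1−0.226)·(1−0.574)·m_A, so m_A = 183.06/0.6703 = 273.11 tonne/day.
S6 = 273.11 + 384.69 = 657.8 tonne/day.

657.8 tonne/day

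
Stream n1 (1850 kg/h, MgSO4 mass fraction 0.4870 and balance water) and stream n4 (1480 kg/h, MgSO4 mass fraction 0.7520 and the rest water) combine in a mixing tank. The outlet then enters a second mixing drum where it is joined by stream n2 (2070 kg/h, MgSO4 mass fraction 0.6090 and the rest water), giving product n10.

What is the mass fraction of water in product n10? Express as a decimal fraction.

0.3936

Overall, product flow = 5400 kg/h.
water in = 1850×0.513 + 1480×0.248 + 2070×0.391 = 2125.5 kg/h.
water fraction in n10 = 0.3936.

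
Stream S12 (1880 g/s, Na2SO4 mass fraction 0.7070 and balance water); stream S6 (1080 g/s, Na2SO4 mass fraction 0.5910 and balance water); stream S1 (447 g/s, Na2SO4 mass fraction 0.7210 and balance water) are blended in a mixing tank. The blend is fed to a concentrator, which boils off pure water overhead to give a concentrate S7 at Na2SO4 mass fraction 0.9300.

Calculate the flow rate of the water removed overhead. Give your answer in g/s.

944.9 g/s

Na2SO4 entering = 1880×0.707 + 1080×0.591 + 447×0.721 = 2289.7 g/s.
All Na2SO4 reports to S7, so S7 = 2289.7/0.930 = 2462.1 g/s.
Total feed = 3407 g/s; overhead = 3407 − 2462.1 = 944.93 g/s.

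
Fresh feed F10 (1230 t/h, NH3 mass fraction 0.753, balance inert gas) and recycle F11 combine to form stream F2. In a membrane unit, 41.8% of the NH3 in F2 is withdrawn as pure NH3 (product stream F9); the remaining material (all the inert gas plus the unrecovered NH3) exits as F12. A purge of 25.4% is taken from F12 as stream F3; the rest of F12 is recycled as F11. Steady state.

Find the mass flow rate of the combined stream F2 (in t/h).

inert gas enters only via F10 and leaves only via the purge: 1230×0.247 = 0.254×(inert gas in F12), and the membrane unit passes all inert gas, so inert gas in F2 = inert gas in F12 = 1196.1 t/h.
NH3 in F2: m_A = 1230×0.753 + (1−0.254)·(1−0.418)·m_A, so m_A = 926.19/0.5658 = 1636.9 t/h.
F2 = 1636.9 + 1196.1 = 2833 t/h.

2833 t/h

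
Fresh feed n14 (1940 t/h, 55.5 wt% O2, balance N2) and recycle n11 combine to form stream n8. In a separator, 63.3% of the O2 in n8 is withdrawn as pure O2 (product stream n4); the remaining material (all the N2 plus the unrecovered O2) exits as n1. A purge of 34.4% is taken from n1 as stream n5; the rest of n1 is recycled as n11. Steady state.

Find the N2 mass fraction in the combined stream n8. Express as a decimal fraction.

0.639

N2 enters only via n14 and leaves only via the purge: 1940×0.445 = 0.344×(N2 in n1), and the separator passes all N2, so N2 in n8 = N2 in n1 = 2509.6 t/h.
O2 in n8: m_A = 1940×0.555 + (1−0.344)·(1−0.633)·m_A, so m_A = 1076.7/0.7592 = 1418.1 t/h.
n8 = 1418.1 + 2509.6 = 3927.7 t/h.
N2 fraction in n8 = 2509.6/3927.7 = 0.639.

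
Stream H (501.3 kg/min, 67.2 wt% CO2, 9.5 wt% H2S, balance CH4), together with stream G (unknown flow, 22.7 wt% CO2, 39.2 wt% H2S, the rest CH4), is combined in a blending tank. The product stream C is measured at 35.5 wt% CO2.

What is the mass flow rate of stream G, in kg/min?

Let G be the unknown flow. Total out = 501.3 + G.
CO2 balance: 336.87 + 0.227·G = 0.355·(501.3 + G)
(0.227 − 0.355)·G = 0.355×501.3 − 336.87 = -158.91
G = -158.91 / -0.128 = 1241.5 kg/min

1242 kg/min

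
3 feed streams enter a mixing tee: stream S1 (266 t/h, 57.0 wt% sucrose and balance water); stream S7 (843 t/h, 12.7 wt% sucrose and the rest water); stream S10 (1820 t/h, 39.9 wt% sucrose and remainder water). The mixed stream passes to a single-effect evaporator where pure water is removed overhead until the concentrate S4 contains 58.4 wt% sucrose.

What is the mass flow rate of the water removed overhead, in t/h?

1243 t/h

sucrose entering = 266×0.570 + 843×0.127 + 1820×0.399 = 984.86 t/h.
All sucrose reports to S4, so S4 = 984.86/0.584 = 1686.4 t/h.
Total feed = 2929 t/h; overhead = 2929 − 1686.4 = 1242.6 t/h.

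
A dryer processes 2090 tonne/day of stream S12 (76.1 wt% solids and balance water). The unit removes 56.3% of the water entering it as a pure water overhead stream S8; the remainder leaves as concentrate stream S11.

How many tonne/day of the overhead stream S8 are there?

water entering = 2090×0.239 = 499.51 tonne/day; overhead removed = 0.563×499.51 = 281.22 tonne/day.

281.2 tonne/day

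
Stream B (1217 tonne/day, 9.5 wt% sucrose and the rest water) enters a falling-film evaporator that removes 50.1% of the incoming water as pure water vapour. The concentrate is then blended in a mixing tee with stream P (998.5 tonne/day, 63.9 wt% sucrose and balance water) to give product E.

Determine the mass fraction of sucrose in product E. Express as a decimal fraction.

0.453

Vapour removed = 0.501×0.905×1217 = 551.79 tonne/day; concentrate = 665.21 tonne/day.
sucrose reaching the mixer = 115.61 (from concentrate) + 998.5×0.639 = 753.66 tonne/day.
Product flow = 665.21 + 998.5 = 1663.7 tonne/day; sucrose fraction = 0.453.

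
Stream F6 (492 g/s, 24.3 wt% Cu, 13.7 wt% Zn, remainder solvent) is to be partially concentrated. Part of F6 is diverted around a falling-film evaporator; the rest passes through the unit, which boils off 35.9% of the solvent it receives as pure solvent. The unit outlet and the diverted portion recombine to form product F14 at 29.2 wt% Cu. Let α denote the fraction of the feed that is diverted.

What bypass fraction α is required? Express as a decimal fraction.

0.246

All 492×0.243 = 119.56 g/s of Cu reaches F14, so F14 = 119.56/0.292 = 409.44 g/s and vapour = 82.562 g/s.
The evaporator receives (1−α)·492 of feed at 0.620 solvent and removes 0.359 of that solvent:
0.359×0.620×(1−α)×492 = 82.562
(1−α) = 82.562/109.51 = 0.7539;  α = 0.2461.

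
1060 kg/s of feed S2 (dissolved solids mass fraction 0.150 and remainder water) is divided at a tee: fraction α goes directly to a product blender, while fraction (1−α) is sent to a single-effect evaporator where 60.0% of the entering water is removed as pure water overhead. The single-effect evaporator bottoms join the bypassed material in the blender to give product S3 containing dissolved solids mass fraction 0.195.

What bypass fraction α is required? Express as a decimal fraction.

All 1060×0.150 = 159 kg/s of dissolved solids reaches S3, so S3 = 159/0.195 = 815.38 kg/s and vapour = 244.62 kg/s.
The evaporator receives (1−α)·1060 of feed at 0.850 water and removes 0.600 of that water:
0.600×0.850×(1−α)×1060 = 244.62
(1−α) = 244.62/540.6 = 0.4525;  α = 0.5475.

0.548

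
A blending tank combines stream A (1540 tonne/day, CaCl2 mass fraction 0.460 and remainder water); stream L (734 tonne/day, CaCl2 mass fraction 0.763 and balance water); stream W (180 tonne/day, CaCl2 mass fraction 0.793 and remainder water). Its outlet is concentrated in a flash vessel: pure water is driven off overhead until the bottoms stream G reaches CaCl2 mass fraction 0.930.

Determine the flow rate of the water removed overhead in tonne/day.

936.6 tonne/day

CaCl2 entering = 1540×0.460 + 734×0.763 + 180×0.793 = 1411.2 tonne/day.
All CaCl2 reports to G, so G = 1411.2/0.930 = 1517.4 tonne/day.
Total feed = 2454 tonne/day; overhead = 2454 − 1517.4 = 936.6 tonne/day.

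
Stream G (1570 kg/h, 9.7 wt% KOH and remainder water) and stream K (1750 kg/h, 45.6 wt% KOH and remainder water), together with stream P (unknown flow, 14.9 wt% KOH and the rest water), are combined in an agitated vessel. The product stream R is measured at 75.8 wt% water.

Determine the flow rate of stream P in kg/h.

1579 kg/h

Let P be the unknown flow. Total out = 3320 + P.
water balance: 2369.7 + 0.851·P = 0.758·(3320 + P)
(0.851 − 0.758)·P = 0.758×3320 − 2369.7 = 146.85
P = 146.85 / 0.093 = 1579 kg/h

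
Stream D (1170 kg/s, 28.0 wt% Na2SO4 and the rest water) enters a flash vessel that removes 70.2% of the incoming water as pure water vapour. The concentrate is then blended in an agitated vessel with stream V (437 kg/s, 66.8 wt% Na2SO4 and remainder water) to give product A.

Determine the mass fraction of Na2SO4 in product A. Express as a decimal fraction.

Vapour removed = 0.702×0.720×1170 = 591.36 kg/s; concentrate = 578.64 kg/s.
Na2SO4 reaching the mixer = 327.6 (from concentrate) + 437×0.668 = 619.52 kg/s.
Product flow = 578.64 + 437 = 1015.6 kg/s; Na2SO4 fraction = 0.610.

0.610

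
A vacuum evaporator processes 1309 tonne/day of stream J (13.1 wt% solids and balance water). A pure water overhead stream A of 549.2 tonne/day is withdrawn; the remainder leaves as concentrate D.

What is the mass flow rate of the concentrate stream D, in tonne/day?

759.8 tonne/day

Concentrate = 1309 − 549.2 = 759.8 tonne/day.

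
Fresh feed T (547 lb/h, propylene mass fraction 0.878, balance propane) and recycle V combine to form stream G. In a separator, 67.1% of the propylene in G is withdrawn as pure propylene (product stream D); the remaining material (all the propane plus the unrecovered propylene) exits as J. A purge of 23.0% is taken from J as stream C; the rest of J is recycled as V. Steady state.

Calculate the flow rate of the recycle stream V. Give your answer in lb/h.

386.4 lb/h

propane enters only via T and leaves only via the purge: 547×0.122 = 0.230×(propane in J), and the separator passes all propane, so propane in G = propane in J = 290.15 lb/h.
propylene in G: m_A = 547×0.878 + (1−0.230)·(1−0.671)·m_A, so m_A = 480.27/0.7467 = 643.21 lb/h.
J = (1−0.671)×643.21 + 290.15 = 501.76 lb/h.
Recycle V = (1−0.230)×501.76 = 386.36 lb/h.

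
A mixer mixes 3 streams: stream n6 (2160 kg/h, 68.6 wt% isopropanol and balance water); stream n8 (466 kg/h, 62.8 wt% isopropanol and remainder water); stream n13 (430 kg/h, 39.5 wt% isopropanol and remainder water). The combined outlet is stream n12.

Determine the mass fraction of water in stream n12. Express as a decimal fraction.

Total flow out = 2160 + 466 + 430 = 3056 kg/h.
water in = 2160×0.314 + 466×0.372 + 430×0.605 = 1111.7 kg/h.
water mass fraction in n12 = 1111.7/3056 = 0.364.

0.364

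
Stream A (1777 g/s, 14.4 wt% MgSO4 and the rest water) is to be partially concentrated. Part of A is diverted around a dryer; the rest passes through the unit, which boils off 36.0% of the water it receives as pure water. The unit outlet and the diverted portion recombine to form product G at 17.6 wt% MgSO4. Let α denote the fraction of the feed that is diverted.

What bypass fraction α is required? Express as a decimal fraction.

0.410

All 1777×0.144 = 255.89 g/s of MgSO4 reaches G, so G = 255.89/0.176 = 1453.9 g/s and vapour = 323.09 g/s.
The evaporator receives (1−α)·1777 of feed at 0.856 water and removes 0.360 of that water:
0.360×0.856×(1−α)×1777 = 323.09
(1−α) = 323.09/547.6 = 0.5900;  α = 0.4100.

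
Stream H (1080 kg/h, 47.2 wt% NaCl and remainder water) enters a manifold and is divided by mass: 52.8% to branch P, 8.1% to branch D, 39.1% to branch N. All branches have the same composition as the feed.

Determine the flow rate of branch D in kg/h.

Branch D flow = 0.081×1080 = 87.48 kg/h.

87.48 kg/h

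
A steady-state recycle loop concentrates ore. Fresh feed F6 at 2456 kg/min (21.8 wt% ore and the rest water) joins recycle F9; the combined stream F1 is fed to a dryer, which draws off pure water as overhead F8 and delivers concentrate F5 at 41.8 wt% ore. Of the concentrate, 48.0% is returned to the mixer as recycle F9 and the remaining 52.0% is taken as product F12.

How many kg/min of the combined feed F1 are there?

Overall ore balance (none leaves overhead): ore in fresh feed = ore in product, i.e. 2456×0.218 = (1−0.480)·F5·0.418.
F5 = 535.41/(0.418×0.520) = 2463.2 kg/min.
Recycle F9 = 0.480×2463.2 = 1182.4 kg/min.
Combined feed F1 = 2456 + 1182.4 = 3638.4 kg/min.

3638 kg/min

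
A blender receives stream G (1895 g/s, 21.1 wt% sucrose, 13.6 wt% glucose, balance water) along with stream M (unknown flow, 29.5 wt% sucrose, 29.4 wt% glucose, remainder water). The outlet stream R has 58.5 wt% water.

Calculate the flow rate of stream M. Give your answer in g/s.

740.6 g/s

Let M be the unknown flow. Total out = 1895 + M.
water balance: 1237.4 + 0.411·M = 0.585·(1895 + M)
(0.411 − 0.585)·M = 0.585×1895 − 1237.4 = -128.86
M = -128.86 / -0.174 = 740.57 g/s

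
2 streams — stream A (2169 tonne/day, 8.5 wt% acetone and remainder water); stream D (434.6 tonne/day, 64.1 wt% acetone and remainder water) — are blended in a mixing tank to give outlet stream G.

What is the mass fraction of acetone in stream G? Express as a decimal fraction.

Total flow out = 2169 + 434.6 = 2603.6 tonne/day.
acetone in = 2169×0.085 + 434.6×0.641 = 462.94 tonne/day.
acetone mass fraction in G = 462.94/2603.6 = 0.178.

0.178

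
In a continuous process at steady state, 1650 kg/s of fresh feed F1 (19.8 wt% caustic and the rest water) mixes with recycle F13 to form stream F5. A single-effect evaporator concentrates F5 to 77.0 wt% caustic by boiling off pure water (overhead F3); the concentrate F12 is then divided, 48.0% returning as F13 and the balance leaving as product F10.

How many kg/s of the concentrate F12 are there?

815.9 kg/s

Overall caustic balance (none leaves overhead): caustic in fresh feed = caustic in product, i.e. 1650×0.198 = (1−0.480)·F12·0.770.
F12 = 326.7/(0.770×0.520) = 815.93 kg/s.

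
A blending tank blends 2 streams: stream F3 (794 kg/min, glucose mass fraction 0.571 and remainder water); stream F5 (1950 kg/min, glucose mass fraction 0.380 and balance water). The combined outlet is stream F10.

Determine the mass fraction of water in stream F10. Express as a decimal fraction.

0.565

Total flow out = 794 + 1950 = 2744 kg/min.
water in = 794×0.429 + 1950×0.620 = 1549.6 kg/min.
water mass fraction in F10 = 1549.6/2744 = 0.565.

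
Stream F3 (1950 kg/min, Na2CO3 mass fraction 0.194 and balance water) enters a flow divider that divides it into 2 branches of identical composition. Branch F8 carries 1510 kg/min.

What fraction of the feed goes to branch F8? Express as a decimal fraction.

Fraction to F8 = 1510/1950 = 0.7744.

0.774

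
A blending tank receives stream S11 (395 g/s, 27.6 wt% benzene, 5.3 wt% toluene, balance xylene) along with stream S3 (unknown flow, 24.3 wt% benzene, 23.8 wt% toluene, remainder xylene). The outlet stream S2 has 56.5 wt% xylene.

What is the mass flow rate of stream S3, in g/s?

Let S3 be the unknown flow. Total out = 395 + S3.
xylene balance: 265.05 + 0.519·S3 = 0.565·(395 + S3)
(0.519 − 0.565)·S3 = 0.565×395 − 265.05 = -41.87
S3 = -41.87 / -0.046 = 910.22 g/s

910.2 g/s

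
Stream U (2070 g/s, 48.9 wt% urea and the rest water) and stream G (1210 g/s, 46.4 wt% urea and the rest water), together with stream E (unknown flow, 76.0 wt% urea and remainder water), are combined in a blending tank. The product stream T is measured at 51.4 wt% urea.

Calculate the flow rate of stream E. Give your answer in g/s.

456.3 g/s

Let E be the unknown flow. Total out = 3280 + E.
urea balance: 1573.7 + 0.760·E = 0.514·(3280 + E)
(0.760 − 0.514)·E = 0.514×3280 − 1573.7 = 112.25
E = 112.25 / 0.246 = 456.3 g/s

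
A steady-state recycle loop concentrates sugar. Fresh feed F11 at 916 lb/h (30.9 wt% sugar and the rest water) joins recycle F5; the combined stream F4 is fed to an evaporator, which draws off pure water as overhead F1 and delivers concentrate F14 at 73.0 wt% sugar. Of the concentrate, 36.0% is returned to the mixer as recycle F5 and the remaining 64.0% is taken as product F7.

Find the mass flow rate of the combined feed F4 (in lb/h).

1134 lb/h

Overall sugar balance (none leaves overhead): sugar in fresh feed = sugar in product, i.e. 916×0.309 = (1−0.360)·F14·0.730.
F14 = 283.04/(0.730×0.640) = 605.83 lb/h.
Recycle F5 = 0.360×605.83 = 218.1 lb/h.
Combined feed F4 = 916 + 218.1 = 1134.1 lb/h.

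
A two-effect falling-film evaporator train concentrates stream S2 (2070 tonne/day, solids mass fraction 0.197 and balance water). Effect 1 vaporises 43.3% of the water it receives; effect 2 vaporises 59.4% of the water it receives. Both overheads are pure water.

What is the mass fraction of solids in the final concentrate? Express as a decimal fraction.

water in feed = 2070×0.803 = 1662.2 tonne/day.
After stage 1: water left = (1−0.433)×1662.2 = 942.47; stream total = 1350.3 tonne/day.
After stage 2: water left = (1−0.594)×942.47 = 382.64; final concentrate = 790.43 tonne/day.
solids fraction = 407.79/790.43 = 0.516.

0.516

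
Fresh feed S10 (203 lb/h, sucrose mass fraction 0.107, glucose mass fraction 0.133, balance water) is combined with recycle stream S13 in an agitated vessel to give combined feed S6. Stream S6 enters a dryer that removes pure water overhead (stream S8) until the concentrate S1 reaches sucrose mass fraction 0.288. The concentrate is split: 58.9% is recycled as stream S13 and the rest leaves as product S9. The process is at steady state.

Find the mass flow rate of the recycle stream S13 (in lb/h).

Overall sucrose balance (none leaves overhead): sucrose in fresh feed = sucrose in product, i.e. 203×0.107 = (1−0.589)·S1·0.288.
S1 = 21.721/(0.288×0.411) = 183.5 lb/h.
Recycle S13 = 0.589×183.5 = 108.08 lb/h.

108.1 lb/h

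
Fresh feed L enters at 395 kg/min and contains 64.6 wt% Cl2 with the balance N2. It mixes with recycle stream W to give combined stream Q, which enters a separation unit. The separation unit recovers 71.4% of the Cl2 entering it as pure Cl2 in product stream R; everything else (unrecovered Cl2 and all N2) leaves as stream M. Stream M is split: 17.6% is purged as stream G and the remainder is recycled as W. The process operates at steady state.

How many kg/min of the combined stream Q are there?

1128 kg/min

N2 enters only via L and leaves only via the purge: 395×0.354 = 0.176×(N2 in M), and the separation unit passes all N2, so N2 in Q = N2 in M = 794.49 kg/min.
Cl2 in Q: m_A = 395×0.646 + (1−0.176)·(1−0.714)·m_A, so m_A = 255.17/0.7643 = 333.85 kg/min.
Q = 333.85 + 794.49 = 1128.3 kg/min.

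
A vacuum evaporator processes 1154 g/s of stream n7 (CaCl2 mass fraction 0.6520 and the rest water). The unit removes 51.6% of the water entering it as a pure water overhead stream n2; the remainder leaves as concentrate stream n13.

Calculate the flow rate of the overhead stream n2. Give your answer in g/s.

207.2 g/s

water entering = 1154×0.348 = 401.59 g/s; overhead removed = 0.516×401.59 = 207.22 g/s.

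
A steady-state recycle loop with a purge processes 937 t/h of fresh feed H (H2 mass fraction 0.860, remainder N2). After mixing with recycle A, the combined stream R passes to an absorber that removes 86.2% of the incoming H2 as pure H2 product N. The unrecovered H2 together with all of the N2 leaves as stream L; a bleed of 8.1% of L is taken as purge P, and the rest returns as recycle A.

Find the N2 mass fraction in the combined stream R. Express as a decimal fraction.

0.637

N2 enters only via H and leaves only via the purge: 937×0.140 = 0.081×(N2 in L), and the absorber passes all N2, so N2 in R = N2 in L = 1619.5 t/h.
H2 in R: m_A = 937×0.860 + (1−0.081)·(1−0.862)·m_A, so m_A = 805.82/0.8732 = 922.86 t/h.
R = 922.86 + 1619.5 = 2542.4 t/h.
N2 fraction in R = 1619.5/2542.4 = 0.637.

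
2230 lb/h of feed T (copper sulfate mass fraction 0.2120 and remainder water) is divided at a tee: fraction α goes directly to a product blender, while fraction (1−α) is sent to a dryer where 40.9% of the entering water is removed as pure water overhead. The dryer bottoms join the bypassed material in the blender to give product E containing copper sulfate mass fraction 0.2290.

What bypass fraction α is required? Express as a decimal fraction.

0.770

All 2230×0.212 = 472.76 lb/h of copper sulfate reaches E, so E = 472.76/0.229 = 2064.5 lb/h and vapour = 165.55 lb/h.
The evaporator receives (1−α)·2230 of feed at 0.788 water and removes 0.409 of that water:
0.409×0.788×(1−α)×2230 = 165.55
(1−α) = 165.55/718.71 = 0.2303;  α = 0.7697.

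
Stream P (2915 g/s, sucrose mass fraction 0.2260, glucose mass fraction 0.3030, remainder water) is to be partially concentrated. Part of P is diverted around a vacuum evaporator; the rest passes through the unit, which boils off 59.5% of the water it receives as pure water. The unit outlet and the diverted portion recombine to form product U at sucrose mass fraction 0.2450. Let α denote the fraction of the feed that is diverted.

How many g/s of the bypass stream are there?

2108 g/s

All 2915×0.226 = 658.79 g/s of sucrose reaches U, so U = 658.79/0.245 = 2688.9 g/s and vapour = 226.06 g/s.
The evaporator receives (1−α)·2915 of feed at 0.471 water and removes 0.595 of that water:
0.595×0.471×(1−α)×2915 = 226.06
(1−α) = 226.06/816.91 = 0.2767;  α = 0.7233.
Bypass flow = 0.7233×2915 = 2108.3 g/s.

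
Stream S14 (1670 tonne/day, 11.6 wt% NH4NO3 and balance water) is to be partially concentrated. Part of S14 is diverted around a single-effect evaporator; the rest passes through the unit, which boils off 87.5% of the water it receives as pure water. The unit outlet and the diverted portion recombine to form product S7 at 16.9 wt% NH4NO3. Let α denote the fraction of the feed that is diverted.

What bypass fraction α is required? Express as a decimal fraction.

All 1670×0.116 = 193.72 tonne/day of NH4NO3 reaches S7, so S7 = 193.72/0.169 = 1146.3 tonne/day and vapour = 523.73 tonne/day.
The evaporator receives (1−α)·1670 of feed at 0.884 water and removes 0.875 of that water:
0.875×0.884×(1−α)×1670 = 523.73
(1−α) = 523.73/1291.7 = 0.4054;  α = 0.5946.

0.595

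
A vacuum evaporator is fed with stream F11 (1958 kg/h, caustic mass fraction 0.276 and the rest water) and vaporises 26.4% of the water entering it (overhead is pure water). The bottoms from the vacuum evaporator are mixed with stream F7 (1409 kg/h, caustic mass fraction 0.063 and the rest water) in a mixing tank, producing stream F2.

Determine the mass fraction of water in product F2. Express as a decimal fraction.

0.790

Vapour removed = 0.264×0.724×1958 = 374.24 kg/h; concentrate = 1583.8 kg/h.
water reaching the mixer = 1043.3 (from concentrate) + 1409×0.937 = 2363.6 kg/h.
Product flow = 1583.8 + 1409 = 2992.8 kg/h; water fraction = 0.790.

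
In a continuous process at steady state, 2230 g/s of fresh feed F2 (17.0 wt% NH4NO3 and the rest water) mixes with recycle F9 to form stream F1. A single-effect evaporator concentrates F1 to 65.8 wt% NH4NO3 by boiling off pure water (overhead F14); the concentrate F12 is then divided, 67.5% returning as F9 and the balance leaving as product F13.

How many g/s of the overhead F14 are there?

1654 g/s

Overall NH4NO3 balance (none leaves overhead): NH4NO3 in fresh feed = NH4NO3 in product, i.e. 2230×0.170 = (1−0.675)·F12·0.658.
F12 = 379.1/(0.658×0.325) = 1772.7 g/s.
Recycle F9 = 0.675×1772.7 = 1196.6 g/s.
Combined feed F1 = 2230 + 1196.6 = 3426.6 g/s.
Overhead F14 = F1 − F12 = 3426.6 − 1772.7 = 1653.9 g/s.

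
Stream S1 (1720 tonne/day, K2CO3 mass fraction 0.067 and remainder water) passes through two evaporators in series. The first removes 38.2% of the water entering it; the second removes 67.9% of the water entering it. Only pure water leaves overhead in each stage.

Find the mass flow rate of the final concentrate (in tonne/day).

433.6 tonne/day

water in feed = 1720×0.933 = 1604.8 tonne/day.
After stage 1: water left = (1−0.382)×1604.8 = 991.74; stream total = 1107 tonne/day.
After stage 2: water left = (1−0.679)×991.74 = 318.35; final concentrate = 433.59 tonne/day.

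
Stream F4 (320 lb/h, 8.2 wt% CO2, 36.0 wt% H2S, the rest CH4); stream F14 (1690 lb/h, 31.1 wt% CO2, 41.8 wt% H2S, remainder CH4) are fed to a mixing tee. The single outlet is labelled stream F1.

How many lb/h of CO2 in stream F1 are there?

551.8 lb/h

CO2 out = CO2 in = 320×0.082 + 1690×0.311 = 551.83 lb/h.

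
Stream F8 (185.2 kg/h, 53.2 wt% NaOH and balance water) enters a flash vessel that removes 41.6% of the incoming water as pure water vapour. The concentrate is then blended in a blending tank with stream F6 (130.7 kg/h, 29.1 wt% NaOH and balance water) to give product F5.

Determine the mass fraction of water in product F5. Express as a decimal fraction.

0.512

Vapour removed = 0.416×0.468×185.2 = 36.056 kg/h; concentrate = 149.14 kg/h.
water reaching the mixer = 50.617 (from concentrate) + 130.7×0.709 = 143.28 kg/h.
Product flow = 149.14 + 130.7 = 279.84 kg/h; water fraction = 0.512.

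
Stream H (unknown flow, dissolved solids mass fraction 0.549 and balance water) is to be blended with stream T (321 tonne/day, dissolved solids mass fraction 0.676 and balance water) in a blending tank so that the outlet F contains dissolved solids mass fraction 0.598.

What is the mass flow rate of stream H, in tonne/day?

Let H be the unknown flow. Total out = 321 + H.
dissolved solids balance: 217 + 0.549·H = 0.598·(321 + H)
(0.549 − 0.598)·H = 0.598×321 − 217 = -25.038
H = -25.038 / -0.049 = 510.98 tonne/day

511 tonne/day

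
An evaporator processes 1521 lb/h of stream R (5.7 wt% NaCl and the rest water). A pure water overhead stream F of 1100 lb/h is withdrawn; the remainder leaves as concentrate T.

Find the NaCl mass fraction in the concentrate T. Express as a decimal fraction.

NaCl is not removed: 1521×0.057 = 86.697 lb/h of NaCl enters T.
Concentrate = 1521 − 1100 = 421 lb/h.
Mass fraction = 86.697/421 = 0.206.

0.206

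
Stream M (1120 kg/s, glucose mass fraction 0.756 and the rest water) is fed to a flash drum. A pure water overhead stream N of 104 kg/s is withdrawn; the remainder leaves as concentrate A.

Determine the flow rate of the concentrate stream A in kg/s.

Concentrate = 1120 − 104 = 1016 kg/s.

1016 kg/s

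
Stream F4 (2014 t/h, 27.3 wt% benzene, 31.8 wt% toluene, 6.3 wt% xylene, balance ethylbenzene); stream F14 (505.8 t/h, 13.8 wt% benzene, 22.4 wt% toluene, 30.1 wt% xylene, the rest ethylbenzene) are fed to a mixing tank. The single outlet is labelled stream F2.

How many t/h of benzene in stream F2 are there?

619.6 t/h

benzene out = benzene in = 2014×0.273 + 505.8×0.138 = 619.62 t/h.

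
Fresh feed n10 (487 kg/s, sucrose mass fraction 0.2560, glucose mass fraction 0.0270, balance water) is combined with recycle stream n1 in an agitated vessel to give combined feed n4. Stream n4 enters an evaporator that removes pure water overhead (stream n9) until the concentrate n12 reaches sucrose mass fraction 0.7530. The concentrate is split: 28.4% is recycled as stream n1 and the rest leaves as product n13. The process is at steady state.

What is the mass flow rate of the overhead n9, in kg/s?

Overall sucrose balance (none leaves overhead): sucrose in fresh feed = sucrose in product, i.e. 487×0.256 = (1−0.284)·n12·0.753.
n12 = 124.67/(0.753×0.716) = 231.24 kg/s.
Recycle n1 = 0.284×231.24 = 65.672 kg/s.
Combined feed n4 = 487 + 65.672 = 552.67 kg/s.
Overhead n9 = n4 − n12 = 552.67 − 231.24 = 321.43 kg/s.

321.4 kg/s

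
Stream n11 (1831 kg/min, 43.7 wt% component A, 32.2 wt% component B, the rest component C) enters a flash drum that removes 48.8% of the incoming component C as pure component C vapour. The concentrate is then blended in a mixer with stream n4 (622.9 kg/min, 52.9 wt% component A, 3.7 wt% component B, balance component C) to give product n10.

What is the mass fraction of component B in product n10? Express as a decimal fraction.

Vapour removed = 0.488×0.241×1831 = 215.34 kg/min; concentrate = 1615.7 kg/min.
component B reaching the mixer = 589.58 (from concentrate) + 622.9×0.037 = 612.63 kg/min.
Product flow = 1615.7 + 622.9 = 2238.6 kg/min; component B fraction = 0.274.

0.274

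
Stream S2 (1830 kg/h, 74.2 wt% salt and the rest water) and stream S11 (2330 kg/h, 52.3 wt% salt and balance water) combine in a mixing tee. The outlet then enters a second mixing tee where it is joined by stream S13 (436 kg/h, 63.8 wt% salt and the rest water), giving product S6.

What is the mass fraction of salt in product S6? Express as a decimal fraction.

0.621

Overall, product flow = 4596 kg/h.
salt in = 1830×0.742 + 2330×0.523 + 436×0.638 = 2854.6 kg/h.
salt fraction in S6 = 0.621.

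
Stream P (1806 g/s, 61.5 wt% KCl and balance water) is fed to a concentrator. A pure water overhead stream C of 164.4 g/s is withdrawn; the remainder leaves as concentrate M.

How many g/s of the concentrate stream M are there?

Concentrate = 1806 − 164.4 = 1641.6 g/s.

1642 g/s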